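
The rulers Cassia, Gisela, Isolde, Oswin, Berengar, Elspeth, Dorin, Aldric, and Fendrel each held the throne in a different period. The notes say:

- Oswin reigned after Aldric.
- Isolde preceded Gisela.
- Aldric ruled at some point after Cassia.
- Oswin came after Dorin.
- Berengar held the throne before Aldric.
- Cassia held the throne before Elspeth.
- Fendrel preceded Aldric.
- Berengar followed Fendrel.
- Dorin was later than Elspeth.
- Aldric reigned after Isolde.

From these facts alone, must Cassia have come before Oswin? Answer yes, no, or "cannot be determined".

yes

Chain the constraints: Cassia → Aldric → Oswin. Each link is directly stated, so Cassia comes before Oswin.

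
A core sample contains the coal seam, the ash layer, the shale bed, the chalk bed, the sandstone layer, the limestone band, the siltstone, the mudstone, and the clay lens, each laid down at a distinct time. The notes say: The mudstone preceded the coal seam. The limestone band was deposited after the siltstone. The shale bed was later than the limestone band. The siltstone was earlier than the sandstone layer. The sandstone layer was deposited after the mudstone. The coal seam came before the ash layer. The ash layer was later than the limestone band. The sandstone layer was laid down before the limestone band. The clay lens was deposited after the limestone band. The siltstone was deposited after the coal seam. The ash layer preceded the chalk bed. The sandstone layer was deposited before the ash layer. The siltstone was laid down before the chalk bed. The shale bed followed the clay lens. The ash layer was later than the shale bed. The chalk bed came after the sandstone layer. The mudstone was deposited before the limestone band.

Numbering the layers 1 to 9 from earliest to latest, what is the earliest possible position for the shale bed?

The clay lens, the coal seam, the limestone band, the mudstone, the sandstone layer, and the siltstone must all come before the shale bed — 6 forced predecessors.
Nothing else is forced ahead of the shale bed, so its earliest slot is position 6 + 1 = 7.

7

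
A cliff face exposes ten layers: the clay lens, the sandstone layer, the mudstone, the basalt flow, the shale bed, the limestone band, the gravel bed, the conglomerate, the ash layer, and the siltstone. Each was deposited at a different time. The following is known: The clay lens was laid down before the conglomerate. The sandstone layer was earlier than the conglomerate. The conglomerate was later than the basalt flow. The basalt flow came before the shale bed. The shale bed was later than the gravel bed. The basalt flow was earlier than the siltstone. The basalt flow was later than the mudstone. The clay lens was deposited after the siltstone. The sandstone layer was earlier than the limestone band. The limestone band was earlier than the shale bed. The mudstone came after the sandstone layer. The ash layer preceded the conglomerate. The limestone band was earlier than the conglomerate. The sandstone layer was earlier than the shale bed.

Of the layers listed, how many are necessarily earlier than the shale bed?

5

Directly stated before the shale bed: the basalt flow, the gravel bed, the limestone band, and the sandstone layer.
The mudstone reaches the shale bed via the mudstone → the basalt flow → the shale bed.
That's the basalt flow, the gravel bed, the limestone band, the mudstone, and the sandstone layer — 5 in all.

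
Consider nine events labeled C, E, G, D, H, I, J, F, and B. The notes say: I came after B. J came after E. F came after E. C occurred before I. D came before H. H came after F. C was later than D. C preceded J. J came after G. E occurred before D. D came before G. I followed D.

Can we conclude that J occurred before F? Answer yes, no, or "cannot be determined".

No chain of stated constraints runs from J to F, and none runs from F to J either.
So the relative order of J and F is not fixed by the given facts.

cannot be determined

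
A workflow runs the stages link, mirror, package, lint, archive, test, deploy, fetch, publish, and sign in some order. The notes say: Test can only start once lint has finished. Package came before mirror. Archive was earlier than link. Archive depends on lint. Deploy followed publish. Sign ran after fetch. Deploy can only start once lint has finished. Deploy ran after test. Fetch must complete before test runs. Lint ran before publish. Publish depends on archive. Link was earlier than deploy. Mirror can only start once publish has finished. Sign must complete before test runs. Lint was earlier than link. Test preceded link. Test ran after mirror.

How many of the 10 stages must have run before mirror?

4

Directly stated before mirror: package and publish.
Archive reaches mirror via archive → publish → mirror.
Lint reaches mirror via lint → publish → mirror.
That's archive, lint, package, and publish — 4 in all.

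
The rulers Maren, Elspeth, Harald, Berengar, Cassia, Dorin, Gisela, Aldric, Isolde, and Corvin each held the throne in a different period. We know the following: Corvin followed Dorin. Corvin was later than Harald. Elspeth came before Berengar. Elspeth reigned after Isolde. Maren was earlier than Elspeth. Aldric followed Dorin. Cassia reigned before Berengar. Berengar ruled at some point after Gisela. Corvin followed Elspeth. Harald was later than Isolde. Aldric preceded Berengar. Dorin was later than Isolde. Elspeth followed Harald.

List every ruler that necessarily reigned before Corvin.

Directly stated before Corvin: Dorin, Elspeth, and Harald.
Isolde reaches Corvin via Isolde → Elspeth → Corvin.
Maren reaches Corvin via Maren → Elspeth → Corvin.

Dorin, Elspeth, Harald, Isolde, Maren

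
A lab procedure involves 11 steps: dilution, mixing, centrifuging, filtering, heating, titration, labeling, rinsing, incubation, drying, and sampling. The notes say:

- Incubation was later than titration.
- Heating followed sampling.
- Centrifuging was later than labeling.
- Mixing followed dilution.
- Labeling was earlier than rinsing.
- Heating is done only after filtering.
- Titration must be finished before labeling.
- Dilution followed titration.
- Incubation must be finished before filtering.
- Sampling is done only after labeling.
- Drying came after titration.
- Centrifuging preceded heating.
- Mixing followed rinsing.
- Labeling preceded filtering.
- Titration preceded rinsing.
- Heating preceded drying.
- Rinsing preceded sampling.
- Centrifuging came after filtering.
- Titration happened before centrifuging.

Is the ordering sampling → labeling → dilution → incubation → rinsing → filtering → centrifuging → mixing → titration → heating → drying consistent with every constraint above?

no

The constraints require titration before centrifuging, but in the proposed sequence centrifuging appears ahead of titration. That one violation is enough.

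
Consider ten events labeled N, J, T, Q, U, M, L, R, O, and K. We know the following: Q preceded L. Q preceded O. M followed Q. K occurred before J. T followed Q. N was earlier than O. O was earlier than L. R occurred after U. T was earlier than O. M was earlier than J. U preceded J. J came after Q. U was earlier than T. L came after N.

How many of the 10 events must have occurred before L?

Directly stated before L: N, O, and Q.
T reaches L via T → O → L.
U reaches L via U → T → O → L.
No chain forces K (or any of the others) ahead of L.
That's N, O, Q, T, and U — 5 in all.

5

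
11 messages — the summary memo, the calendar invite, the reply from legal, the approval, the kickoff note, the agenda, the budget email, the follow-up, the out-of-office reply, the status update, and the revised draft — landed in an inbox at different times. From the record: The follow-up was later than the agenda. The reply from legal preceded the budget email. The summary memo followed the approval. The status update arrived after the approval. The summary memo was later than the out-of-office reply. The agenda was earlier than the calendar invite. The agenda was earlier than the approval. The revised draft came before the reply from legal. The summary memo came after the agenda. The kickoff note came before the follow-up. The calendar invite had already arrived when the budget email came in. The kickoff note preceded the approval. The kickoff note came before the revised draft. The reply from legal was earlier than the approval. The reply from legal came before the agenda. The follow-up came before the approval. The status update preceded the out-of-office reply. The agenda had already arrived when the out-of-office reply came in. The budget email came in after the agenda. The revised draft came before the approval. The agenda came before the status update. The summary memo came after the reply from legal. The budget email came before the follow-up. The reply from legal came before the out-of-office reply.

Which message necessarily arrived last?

Every other message has a chain of constraints placing it before the summary memo, so the summary memo is last.

the summary memo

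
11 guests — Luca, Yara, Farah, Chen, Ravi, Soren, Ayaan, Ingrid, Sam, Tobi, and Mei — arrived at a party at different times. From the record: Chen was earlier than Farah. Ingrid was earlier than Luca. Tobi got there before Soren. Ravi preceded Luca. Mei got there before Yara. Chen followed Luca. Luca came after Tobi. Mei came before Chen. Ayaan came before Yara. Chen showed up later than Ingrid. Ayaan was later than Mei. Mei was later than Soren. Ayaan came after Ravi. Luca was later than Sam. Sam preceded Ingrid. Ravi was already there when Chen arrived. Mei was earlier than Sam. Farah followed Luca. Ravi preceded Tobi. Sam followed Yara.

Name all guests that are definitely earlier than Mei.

Directly stated before Mei: Soren.
Ravi reaches Mei via Ravi → Tobi → Soren → Mei.
Tobi reaches Mei via Tobi → Soren → Mei.

Ravi, Soren, Tobi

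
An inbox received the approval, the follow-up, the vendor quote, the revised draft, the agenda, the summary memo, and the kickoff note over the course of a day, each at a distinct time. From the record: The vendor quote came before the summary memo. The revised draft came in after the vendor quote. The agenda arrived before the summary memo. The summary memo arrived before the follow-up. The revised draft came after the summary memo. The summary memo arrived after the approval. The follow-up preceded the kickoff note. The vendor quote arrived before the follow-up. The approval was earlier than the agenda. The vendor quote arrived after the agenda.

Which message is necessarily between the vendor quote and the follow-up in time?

the summary memo

Tracing the constraints gives the vendor quote → the summary memo → the follow-up, so the summary memo sits after the vendor quote and before the follow-up.
No other message is forced both after the vendor quote and before the follow-up.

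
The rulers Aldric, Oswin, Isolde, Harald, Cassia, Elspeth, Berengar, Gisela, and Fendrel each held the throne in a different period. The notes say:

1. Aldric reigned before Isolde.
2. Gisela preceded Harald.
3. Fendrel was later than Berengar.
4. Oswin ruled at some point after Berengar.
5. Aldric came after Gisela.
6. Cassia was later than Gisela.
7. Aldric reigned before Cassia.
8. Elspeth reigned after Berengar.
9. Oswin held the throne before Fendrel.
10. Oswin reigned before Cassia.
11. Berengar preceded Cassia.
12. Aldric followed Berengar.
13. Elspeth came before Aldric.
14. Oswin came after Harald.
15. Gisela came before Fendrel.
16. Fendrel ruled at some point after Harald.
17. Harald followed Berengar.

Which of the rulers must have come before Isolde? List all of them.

Directly stated before Isolde: Aldric.
Berengar reaches Isolde via Berengar → Aldric → Isolde.
Elspeth reaches Isolde via Elspeth → Aldric → Isolde.
Gisela reaches Isolde via Gisela → Aldric → Isolde.
No chain forces Harald (or any of the others) ahead of Isolde.

Aldric, Berengar, Elspeth, Gisela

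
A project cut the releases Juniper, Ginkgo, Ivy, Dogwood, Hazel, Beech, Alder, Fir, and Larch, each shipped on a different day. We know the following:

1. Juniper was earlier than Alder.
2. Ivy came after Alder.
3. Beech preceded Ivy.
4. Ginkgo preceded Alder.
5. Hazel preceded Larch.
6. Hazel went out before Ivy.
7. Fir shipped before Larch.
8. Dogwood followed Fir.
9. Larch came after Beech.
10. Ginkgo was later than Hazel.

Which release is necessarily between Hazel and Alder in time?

Ginkgo

Tracing the constraints gives Hazel → Ginkgo → Alder, so Ginkgo sits after Hazel and before Alder.
No other release is forced both after Hazel and before Alder.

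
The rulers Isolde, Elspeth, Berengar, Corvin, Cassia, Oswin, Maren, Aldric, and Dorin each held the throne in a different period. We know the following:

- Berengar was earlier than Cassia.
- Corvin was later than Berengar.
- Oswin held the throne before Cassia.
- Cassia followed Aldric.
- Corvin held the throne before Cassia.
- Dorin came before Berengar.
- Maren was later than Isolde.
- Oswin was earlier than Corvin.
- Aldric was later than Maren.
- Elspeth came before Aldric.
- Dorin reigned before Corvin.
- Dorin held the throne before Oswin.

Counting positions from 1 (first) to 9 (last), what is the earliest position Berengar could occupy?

2

Dorin must come before Berengar — 1 forced predecessor.
Nothing else is forced ahead of Berengar, so their earliest slot is position 1 + 1 = 2.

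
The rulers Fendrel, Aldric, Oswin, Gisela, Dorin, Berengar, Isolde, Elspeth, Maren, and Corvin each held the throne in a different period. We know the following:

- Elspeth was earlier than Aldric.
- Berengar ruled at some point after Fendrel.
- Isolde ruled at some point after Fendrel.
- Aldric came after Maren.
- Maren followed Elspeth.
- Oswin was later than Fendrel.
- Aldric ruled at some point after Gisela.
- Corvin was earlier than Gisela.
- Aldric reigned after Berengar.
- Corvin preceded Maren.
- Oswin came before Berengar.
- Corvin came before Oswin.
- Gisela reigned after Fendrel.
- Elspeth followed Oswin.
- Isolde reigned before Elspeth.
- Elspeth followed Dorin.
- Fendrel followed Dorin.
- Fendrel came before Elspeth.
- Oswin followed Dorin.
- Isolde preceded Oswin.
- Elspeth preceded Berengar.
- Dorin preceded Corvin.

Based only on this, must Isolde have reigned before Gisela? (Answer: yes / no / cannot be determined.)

cannot be determined

No chain of stated constraints runs from Isolde to Gisela, and none runs from Gisela to Isolde either.
So the relative order of Isolde and Gisela is not fixed by the given facts.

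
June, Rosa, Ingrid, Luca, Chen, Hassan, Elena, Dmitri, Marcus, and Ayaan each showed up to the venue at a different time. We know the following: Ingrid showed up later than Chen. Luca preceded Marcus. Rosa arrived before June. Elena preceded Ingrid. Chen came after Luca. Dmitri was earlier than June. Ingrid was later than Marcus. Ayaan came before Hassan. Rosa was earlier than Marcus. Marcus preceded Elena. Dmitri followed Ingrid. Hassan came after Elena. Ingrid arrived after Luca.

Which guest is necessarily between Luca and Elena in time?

Marcus

Tracing the constraints gives Luca → Marcus → Elena, so Marcus sits after Luca and before Elena.
No other guest is forced both after Luca and before Elena.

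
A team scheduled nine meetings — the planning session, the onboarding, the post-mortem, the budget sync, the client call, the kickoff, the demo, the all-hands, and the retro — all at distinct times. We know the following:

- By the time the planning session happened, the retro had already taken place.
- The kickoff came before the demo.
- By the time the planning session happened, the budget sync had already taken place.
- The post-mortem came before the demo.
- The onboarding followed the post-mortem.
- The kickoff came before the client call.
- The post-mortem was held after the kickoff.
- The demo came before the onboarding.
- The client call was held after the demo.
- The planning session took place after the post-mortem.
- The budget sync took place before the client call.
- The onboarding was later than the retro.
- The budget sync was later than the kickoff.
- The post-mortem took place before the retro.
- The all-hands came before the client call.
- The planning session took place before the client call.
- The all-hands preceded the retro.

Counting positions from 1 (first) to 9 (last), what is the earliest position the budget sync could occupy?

The kickoff must come before the budget sync — 1 forced predecessor.
Nothing else is forced ahead of the budget sync, so its earliest slot is position 1 + 1 = 2.

2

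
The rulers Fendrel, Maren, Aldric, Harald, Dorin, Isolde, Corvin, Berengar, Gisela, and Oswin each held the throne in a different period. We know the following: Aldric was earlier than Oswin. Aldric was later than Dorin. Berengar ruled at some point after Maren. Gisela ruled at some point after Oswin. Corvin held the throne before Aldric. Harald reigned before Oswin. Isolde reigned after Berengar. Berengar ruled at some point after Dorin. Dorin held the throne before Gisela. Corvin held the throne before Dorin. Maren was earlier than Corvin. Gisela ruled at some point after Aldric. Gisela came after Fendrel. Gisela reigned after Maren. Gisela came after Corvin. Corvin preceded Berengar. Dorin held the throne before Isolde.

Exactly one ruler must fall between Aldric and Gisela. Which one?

Tracing the constraints gives Aldric → Oswin → Gisela, so Oswin sits after Aldric and before Gisela.
No other ruler is forced both after Aldric and before Gisela.

Oswin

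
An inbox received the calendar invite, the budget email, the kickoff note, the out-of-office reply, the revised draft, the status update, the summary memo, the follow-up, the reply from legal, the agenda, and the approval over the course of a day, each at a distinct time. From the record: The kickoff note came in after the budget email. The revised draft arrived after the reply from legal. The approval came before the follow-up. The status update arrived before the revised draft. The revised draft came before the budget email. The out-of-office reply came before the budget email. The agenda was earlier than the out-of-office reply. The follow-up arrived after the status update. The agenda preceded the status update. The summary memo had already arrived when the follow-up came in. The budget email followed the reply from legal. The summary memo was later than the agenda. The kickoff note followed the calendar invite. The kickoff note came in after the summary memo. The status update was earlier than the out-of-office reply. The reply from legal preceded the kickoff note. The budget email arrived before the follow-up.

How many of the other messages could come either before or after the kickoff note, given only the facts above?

Forced before the kickoff note: the agenda, the budget email, the calendar invite, the out-of-office reply, the reply from legal, the revised draft, the status update, and the summary memo.
That leaves the approval and the follow-up with no forced order relative to the kickoff note — 2.

2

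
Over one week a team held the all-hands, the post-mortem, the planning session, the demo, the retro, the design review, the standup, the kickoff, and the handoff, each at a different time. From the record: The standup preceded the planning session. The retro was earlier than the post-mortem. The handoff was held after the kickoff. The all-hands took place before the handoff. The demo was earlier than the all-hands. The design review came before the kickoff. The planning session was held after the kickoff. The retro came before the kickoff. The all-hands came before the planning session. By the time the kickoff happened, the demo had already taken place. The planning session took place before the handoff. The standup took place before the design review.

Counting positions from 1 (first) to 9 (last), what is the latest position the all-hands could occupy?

7

The all-hands must come before the handoff and the planning session — 2 meetings forced after it.
Everything else can be placed before the all-hands in some valid order, so the all-hands can sit as late as position 9 − 2 = 7.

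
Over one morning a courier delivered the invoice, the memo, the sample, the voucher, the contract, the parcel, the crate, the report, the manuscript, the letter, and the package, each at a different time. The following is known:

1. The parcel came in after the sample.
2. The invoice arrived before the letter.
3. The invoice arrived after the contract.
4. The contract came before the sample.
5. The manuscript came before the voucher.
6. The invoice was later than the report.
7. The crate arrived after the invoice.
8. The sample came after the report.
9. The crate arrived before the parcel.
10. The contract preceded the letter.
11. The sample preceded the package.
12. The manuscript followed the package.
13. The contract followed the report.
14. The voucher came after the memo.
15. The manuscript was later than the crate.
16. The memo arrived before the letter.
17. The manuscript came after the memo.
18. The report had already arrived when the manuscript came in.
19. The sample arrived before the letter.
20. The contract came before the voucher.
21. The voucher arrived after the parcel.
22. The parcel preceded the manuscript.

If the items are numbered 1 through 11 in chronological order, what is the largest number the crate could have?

8

The crate must come before the manuscript, the parcel, and the voucher — 3 items forced after it.
Everything else can be placed before the crate in some valid order, so the crate can sit as late as position 11 − 3 = 8.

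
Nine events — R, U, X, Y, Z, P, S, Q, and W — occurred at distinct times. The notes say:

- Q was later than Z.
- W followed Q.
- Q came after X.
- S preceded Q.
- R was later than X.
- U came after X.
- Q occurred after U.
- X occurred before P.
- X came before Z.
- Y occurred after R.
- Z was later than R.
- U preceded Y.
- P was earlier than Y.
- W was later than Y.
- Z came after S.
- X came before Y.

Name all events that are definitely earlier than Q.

Directly stated before Q: S, U, X, and Z.
R reaches Q via R → Z → Q.

R, S, U, X, Z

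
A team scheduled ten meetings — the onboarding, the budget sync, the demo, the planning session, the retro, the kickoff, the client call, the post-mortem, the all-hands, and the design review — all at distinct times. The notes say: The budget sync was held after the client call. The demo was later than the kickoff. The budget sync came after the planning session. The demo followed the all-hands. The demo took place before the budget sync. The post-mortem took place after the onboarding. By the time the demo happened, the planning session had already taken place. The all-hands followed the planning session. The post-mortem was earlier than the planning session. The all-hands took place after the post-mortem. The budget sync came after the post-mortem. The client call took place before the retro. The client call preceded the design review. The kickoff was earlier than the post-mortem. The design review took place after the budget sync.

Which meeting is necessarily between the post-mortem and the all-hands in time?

Tracing the constraints gives the post-mortem → the planning session → the all-hands, so the planning session sits after the post-mortem and before the all-hands.
No other meeting is forced both after the post-mortem and before the all-hands.

the planning session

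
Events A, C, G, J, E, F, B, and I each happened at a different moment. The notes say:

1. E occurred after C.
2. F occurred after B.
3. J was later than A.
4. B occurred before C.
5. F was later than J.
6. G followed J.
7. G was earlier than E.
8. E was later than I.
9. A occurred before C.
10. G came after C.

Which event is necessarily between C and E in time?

Tracing the constraints gives C → G → E, so G sits after C and before E.
No other event is forced both after C and before E.

G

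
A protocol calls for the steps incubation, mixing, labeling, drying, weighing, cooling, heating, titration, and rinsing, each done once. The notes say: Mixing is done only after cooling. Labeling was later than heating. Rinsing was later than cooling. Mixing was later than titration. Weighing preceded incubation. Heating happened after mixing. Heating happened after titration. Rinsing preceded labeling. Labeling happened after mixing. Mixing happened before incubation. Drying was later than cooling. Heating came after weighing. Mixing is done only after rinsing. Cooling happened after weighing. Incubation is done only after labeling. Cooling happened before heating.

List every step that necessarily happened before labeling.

Directly stated before labeling: heating, mixing, and rinsing.
Cooling reaches labeling via cooling → heating → labeling.
Titration reaches labeling via titration → heating → labeling.
Weighing reaches labeling via weighing → heating → labeling.
No chain forces drying (or any of the others) ahead of labeling.

cooling, heating, mixing, rinsing, titration, weighing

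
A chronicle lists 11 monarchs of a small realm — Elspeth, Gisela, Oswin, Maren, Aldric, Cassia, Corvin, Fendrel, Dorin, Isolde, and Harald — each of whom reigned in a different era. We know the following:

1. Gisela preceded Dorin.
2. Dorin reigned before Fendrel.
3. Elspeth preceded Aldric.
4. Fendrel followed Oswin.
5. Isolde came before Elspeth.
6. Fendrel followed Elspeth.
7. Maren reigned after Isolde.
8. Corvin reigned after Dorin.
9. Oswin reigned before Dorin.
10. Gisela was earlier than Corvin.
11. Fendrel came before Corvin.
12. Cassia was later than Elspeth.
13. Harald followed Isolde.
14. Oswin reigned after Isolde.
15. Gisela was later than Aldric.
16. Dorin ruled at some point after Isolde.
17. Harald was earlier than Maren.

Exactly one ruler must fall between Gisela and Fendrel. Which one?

Tracing the constraints gives Gisela → Dorin → Fendrel, so Dorin sits after Gisela and before Fendrel.
No other ruler is forced both after Gisela and before Fendrel.

Dorin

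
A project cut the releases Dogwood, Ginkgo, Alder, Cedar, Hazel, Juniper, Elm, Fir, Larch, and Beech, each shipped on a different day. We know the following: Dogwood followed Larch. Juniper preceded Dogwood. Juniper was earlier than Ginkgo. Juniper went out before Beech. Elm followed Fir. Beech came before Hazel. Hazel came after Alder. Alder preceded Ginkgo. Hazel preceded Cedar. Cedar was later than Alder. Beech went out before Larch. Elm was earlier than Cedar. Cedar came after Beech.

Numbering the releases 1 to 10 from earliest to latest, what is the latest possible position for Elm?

9

Elm must come before Cedar — 1 release forced after it.
Everything else can be placed before Elm in some valid order, so Elm can sit as late as position 10 − 1 = 9.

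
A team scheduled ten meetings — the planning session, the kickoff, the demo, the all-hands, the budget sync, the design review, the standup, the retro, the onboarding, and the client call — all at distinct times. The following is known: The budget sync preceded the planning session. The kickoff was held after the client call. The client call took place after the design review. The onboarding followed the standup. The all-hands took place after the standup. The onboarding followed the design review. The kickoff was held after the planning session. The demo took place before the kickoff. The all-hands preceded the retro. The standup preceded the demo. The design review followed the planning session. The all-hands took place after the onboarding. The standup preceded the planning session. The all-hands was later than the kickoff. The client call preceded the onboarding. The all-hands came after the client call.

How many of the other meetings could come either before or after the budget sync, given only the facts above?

2

Forced after the budget sync: the all-hands, the client call, the design review, the kickoff, the onboarding, the planning session, and the retro.
That leaves the demo and the standup with no forced order relative to the budget sync — 2.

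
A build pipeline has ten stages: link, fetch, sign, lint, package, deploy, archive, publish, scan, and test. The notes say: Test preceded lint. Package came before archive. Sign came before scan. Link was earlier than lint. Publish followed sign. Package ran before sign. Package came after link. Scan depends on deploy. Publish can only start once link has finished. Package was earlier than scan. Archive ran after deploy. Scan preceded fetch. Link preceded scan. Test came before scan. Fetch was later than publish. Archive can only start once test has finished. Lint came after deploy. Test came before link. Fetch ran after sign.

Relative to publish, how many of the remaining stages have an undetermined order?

4

Forced before publish: link, package, sign, and test; forced after publish: fetch.
That leaves archive, deploy, lint, and scan with no forced order relative to publish — 4.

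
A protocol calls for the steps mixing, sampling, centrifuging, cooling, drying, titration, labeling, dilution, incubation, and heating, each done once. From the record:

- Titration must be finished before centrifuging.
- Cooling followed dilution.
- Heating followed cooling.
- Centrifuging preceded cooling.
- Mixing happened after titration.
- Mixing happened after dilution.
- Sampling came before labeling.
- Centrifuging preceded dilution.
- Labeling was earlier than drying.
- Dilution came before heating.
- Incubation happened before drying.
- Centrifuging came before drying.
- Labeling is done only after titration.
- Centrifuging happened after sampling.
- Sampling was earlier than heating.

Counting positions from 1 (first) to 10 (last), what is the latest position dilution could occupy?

7

Dilution must come before cooling, heating, and mixing — 3 steps forced after it.
Everything else can be placed before dilution in some valid order, so dilution can sit as late as position 10 − 3 = 7.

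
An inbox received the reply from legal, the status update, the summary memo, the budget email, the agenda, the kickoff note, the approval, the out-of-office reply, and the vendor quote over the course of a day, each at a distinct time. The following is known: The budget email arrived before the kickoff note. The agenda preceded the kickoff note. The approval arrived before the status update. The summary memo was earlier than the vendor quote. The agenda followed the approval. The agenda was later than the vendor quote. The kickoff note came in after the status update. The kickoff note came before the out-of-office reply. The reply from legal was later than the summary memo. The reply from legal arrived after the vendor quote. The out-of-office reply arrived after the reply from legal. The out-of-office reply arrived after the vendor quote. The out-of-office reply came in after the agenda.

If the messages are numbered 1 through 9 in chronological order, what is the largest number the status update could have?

The status update must come before the kickoff note and the out-of-office reply — 2 messages forced after it.
Everything else can be placed before the status update in some valid order, so the status update can sit as late as position 9 − 2 = 7.

7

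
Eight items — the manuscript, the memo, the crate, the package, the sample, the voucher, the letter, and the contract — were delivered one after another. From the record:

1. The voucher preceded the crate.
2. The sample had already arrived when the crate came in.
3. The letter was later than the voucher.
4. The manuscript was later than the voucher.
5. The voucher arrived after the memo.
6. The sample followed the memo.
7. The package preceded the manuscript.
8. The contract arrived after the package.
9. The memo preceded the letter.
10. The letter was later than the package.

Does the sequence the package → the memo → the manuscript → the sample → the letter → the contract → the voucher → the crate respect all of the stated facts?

The constraints require the voucher before the manuscript, but in the proposed sequence the manuscript appears ahead of the voucher. That one violation is enough.

no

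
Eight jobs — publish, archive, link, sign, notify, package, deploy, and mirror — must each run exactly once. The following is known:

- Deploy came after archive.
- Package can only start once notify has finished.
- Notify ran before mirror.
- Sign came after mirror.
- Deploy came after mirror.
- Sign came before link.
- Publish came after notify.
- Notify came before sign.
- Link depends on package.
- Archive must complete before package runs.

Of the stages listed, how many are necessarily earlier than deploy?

3

Directly stated before deploy: archive and mirror.
Notify reaches deploy via notify → mirror → deploy.
No chain forces publish (or any of the others) ahead of deploy.
That's archive, mirror, and notify — 3 in all.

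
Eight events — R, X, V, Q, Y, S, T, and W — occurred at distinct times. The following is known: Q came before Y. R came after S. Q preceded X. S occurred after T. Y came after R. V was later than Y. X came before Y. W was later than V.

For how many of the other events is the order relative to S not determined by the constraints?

Forced before S: T; forced after S: R, V, W, and Y.
That leaves Q and X with no forced order relative to S — 2.

2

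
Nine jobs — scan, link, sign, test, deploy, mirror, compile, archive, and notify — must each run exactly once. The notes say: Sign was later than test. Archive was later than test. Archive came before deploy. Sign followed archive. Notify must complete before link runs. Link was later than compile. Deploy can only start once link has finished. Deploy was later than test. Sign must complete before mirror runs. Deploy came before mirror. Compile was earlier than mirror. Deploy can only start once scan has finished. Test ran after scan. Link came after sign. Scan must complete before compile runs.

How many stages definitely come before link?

Directly stated before link: compile, notify, and sign.
Archive reaches link via archive → sign → link.
Scan reaches link via scan → compile → link.
Test reaches link via test → sign → link.
No chain forces deploy (or any of the others) ahead of link.
That's archive, compile, notify, scan, sign, and test — 6 in all.

6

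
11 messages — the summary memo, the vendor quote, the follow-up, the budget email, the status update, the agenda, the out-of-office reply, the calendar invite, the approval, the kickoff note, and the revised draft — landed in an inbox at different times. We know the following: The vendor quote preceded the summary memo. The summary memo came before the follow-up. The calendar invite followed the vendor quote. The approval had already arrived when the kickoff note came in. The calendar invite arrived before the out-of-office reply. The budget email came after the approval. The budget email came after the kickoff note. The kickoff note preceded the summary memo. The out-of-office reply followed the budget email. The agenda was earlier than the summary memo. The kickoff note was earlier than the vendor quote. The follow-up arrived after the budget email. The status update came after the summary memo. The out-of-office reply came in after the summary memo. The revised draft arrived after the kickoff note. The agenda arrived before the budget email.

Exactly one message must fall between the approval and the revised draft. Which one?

the kickoff note

Tracing the constraints gives the approval → the kickoff note → the revised draft, so the kickoff note sits after the approval and before the revised draft.
No other message is forced both after the approval and before the revised draft.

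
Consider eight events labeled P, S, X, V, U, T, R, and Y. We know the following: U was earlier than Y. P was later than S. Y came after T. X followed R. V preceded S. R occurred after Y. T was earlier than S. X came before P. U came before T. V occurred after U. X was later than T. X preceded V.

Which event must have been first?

U has a chain of constraints placing it before every other event, so U must be first.

U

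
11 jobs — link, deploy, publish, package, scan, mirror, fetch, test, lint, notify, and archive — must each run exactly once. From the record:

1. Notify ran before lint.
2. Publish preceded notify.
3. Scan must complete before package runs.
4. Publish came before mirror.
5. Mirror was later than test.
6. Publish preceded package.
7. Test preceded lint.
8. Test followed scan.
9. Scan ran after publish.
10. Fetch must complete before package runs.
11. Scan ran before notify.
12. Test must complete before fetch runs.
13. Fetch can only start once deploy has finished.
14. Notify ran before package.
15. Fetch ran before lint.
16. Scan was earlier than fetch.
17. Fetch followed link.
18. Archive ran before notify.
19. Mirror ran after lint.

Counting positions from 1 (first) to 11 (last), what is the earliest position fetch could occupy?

6

Deploy, link, publish, scan, and test must all come before fetch — 5 forced predecessors.
Nothing else is forced ahead of fetch, so its earliest slot is position 5 + 1 = 6.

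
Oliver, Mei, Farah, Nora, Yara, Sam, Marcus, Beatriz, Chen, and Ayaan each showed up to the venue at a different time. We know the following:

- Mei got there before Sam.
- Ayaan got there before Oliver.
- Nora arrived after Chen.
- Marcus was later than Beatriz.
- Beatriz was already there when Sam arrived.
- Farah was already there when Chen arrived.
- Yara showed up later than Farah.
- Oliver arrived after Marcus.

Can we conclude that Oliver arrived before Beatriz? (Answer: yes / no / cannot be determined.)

Tracing the constraints gives Beatriz → Marcus → Oliver, so Beatriz must come before Oliver.
That means Oliver cannot be before Beatriz.

no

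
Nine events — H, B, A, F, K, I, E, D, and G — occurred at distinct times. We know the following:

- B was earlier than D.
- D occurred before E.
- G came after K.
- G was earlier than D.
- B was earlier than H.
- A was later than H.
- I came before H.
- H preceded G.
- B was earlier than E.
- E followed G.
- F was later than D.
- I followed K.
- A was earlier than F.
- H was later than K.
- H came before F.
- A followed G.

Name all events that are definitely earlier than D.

B, G, H, I, K

Directly stated before D: B and G.
H reaches D via H → G → D.
I reaches D via I → H → G → D.
K reaches D via K → G → D.
No chain forces E (or any of the others) ahead of D.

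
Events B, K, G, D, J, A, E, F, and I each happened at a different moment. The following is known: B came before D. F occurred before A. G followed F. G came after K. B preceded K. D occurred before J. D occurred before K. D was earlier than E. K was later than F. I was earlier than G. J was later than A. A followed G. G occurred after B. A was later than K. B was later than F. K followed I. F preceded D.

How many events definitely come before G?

Directly stated before G: B, F, I, and K.
D reaches G via D → K → G.
That's B, D, F, I, and K — 5 in all.

5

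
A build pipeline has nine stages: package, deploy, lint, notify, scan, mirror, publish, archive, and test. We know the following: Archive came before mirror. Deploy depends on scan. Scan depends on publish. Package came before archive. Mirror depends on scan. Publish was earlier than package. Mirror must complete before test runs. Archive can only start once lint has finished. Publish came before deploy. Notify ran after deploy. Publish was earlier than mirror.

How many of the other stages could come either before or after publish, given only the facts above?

1

Forced after publish: archive, deploy, mirror, notify, package, scan, and test.
That leaves lint with no forced order relative to publish — 1.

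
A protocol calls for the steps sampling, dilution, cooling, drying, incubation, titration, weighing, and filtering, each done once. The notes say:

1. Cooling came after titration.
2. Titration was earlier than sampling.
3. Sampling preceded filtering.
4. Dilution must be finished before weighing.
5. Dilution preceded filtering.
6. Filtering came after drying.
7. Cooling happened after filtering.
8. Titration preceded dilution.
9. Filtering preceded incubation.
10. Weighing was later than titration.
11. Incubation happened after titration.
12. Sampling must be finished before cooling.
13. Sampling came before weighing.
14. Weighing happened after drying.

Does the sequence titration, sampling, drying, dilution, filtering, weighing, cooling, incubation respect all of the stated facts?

Check each stated constraint against the proposed order — e.g. titration is ahead of cooling; titration is ahead of incubation. Every pair is in the required order; nothing is violated.

yes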